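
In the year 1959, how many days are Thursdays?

January 1, 1959 is a Thursday.
That's 365 days from start to end, counting both.
365 = 7 × 52 + 1, so there are 52 full weeks plus 1 extra day.
Each full week contributes one Thursday: 52 so far.
The 1 extra day is Thu — 1 of them qualifies.
Total: 52 + 1 = 53.

53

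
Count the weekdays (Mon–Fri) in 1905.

260 weekdays

Jan 1, 1905 is a Sunday.
From Jan 1, 1905 to Dec 31, 1905 is 365 days inclusive.
365 = 7 × 52 + 1, so there are 52 full weeks plus 1 extra day.
Each full week contributes 5 weekdays (Mon–Fri): 52 × 5 = 260.
The 1 extra day is Sunday — none qualify.
Total: 260 + 0 = 260.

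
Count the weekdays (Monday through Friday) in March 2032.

23 weekdays

1 March 2032 is a Monday.
The range spans 31 days (inclusive of both endpoints).
31 = 7 × 4 + 3, so there are 4 full weeks plus 3 extra days.
Each full week contributes 5 weekdays (Mon–Fri): 4 × 5 = 20.
The 3 extra days are Monday, Tuesday, Wednesday — 3 of them qualify.
Total: 20 + 3 = 23.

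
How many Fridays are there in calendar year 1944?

52

1 January 1944 is a Saturday.
That's 366 days from start to end, counting both.
366 = 7 × 52 + 2, so there are 52 full weeks plus 2 extra days.
Each full week contributes one Friday: 52 so far.
The 2 extra days are Saturday, Sunday — none qualify.
Total: 52 + 0 = 52.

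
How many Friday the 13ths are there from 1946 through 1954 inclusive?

15

Friday-the-13ths by year:
1946: Sep, Dec
1947: Jun
1948: Feb, Aug
1949: May
1950: Jan, Oct
1951: Apr, Jul
1952: Jun
1953: Feb, Mar, Nov
1954: Aug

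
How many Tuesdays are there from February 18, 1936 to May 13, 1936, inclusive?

13 Tuesdays

February 18, 1936 is a Tuesday.
From February 18, 1936 to May 13, 1936 is 86 days inclusive.
86 = 7 × 12 + 2, so there are 12 full weeks plus 2 extra days.
Each full week contributes one Tuesday: 12 so far.
The 2 extra days are Tue, Wed — 1 of them qualifies.
Total: 12 + 1 = 13.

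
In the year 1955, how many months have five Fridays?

A month has five Fridays exactly when Friday falls within its first (length − 28) days.
Jan: 31 days, starts Sat → 5 of Sat, Sun, Mon
Feb: 28 days, starts Tue → 5 of (none)
Mar: 31 days, starts Tue → 5 of Tue, Wed, Thu
Apr: 30 days, starts Fri → 5 of Fri, Sat ✓
May: 31 days, starts Sun → 5 of Sun, Mon, Tue
Jun: 30 days, starts Wed → 5 of Wed, Thu
Jul: 31 days, starts Fri → 5 of Fri, Sat, Sun ✓
Aug: 31 days, starts Mon → 5 of Mon, Tue, Wed
Sep: 30 days, starts Thu → 5 of Thu, Fri ✓
Oct: 31 days, starts Sat → 5 of Sat, Sun, Mon
Nov: 30 days, starts Tue → 5 of Tue, Wed
Dec: 31 days, starts Thu → 5 of Thu, Fri, Sat ✓
Months with five Fridays: Apr, Jul, Sep, Dec.

4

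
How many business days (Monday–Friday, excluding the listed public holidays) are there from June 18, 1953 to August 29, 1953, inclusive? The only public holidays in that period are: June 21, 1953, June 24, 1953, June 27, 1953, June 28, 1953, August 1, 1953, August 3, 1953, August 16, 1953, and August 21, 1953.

49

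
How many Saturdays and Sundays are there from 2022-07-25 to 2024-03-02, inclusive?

167

2022-07-25 is a Monday.
That's 587 days from start to end, counting both.
587 = 7 × 83 + 6, so there are 83 full weeks plus 6 extra days.
Each full week contributes 2 weekend days (Sat, Sun): 83 × 2 = 166.
The 6 extra days are Monday, Tuesday, Wednesday, Thursday, Friday, Saturday — 1 of them qualifies.
Total: 166 + 1 = 167.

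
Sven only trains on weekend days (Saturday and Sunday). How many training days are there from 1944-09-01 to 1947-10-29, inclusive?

330

1944-09-01 is a Friday.
From 1944-09-01 to 1947-10-29 is 1154 days inclusive.
1154 = 7 × 164 + 6, so there are 164 full weeks plus 6 extra days.
Each full week contributes 2 weekend days (Sat, Sun): 164 × 2 = 328.
The 6 extra days are Fri, Sat, Sun, Mon, Tue, Wed — 2 of them qualify.
Total: 328 + 2 = 330.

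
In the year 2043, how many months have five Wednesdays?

4

A month has five Wednesdays exactly when Wednesday falls within its first (length − 28) days.
Jan: 31 days, starts Thu → 5 of Thu, Fri, Sat
Feb: 28 days, starts Sun → 5 of (none)
Mar: 31 days, starts Sun → 5 of Sun, Mon, Tue
Apr: 30 days, starts Wed → 5 of Wed, Thu ✓
May: 31 days, starts Fri → 5 of Fri, Sat, Sun
Jun: 30 days, starts Mon → 5 of Mon, Tue
Jul: 31 days, starts Wed → 5 of Wed, Thu, Fri ✓
Aug: 31 days, starts Sat → 5 of Sat, Sun, Mon
Sep: 30 days, starts Tue → 5 of Tue, Wed ✓
Oct: 31 days, starts Thu → 5 of Thu, Fri, Sat
Nov: 30 days, starts Sun → 5 of Sun, Mon
Dec: 31 days, starts Tue → 5 of Tue, Wed, Thu ✓
Months with five Wednesdays: Apr, Jul, Sep, Dec.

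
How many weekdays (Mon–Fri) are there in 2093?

261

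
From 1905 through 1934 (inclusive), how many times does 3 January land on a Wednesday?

Day of week of January 3 in each year:
1905: Tue, 1906: Wed ✓, 1907: Thu, 1908: Fri, 1909: Sun, 1910: Mon, 1911: Tue, 1912: Wed ✓, 1913: Fri, 1914: Sat, 1915: Sun, 1916: Mon, 1917: Wed ✓, 1918: Thu, 1919: Fri, 1920: Sat, 1921: Mon, 1922: Tue, 1923: Wed ✓, 1924: Thu, 1925: Sat, 1926: Sun, 1927: Mon, 1928: Tue, 1929: Thu, 1930: Fri, 1931: Sat, 1932: Sun, 1933: Tue, 1934: Wed ✓
Wednesdays: 1906, 1912, 1917, 1923, 1934.

5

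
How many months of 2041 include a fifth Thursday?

A month has five Thursdays exactly when Thursday falls within its first (length − 28) days.
Jan: 31 days, starts Tue → 5 of Tue, Wed, Thu ✓
Feb: 28 days, starts Fri → 5 of (none)
Mar: 31 days, starts Fri → 5 of Fri, Sat, Sun
Apr: 30 days, starts Mon → 5 of Mon, Tue
May: 31 days, starts Wed → 5 of Wed, Thu, Fri ✓
Jun: 30 days, starts Sat → 5 of Sat, Sun
Jul: 31 days, starts Mon → 5 of Mon, Tue, Wed
Aug: 31 days, starts Thu → 5 of Thu, Fri, Sat ✓
Sep: 30 days, starts Sun → 5 of Sun, Mon
Oct: 31 days, starts Tue → 5 of Tue, Wed, Thu ✓
Nov: 30 days, starts Fri → 5 of Fri, Sat
Dec: 31 days, starts Sun → 5 of Sun, Mon, Tue
Months with five Thursdays: Jan, May, Aug, Oct.

4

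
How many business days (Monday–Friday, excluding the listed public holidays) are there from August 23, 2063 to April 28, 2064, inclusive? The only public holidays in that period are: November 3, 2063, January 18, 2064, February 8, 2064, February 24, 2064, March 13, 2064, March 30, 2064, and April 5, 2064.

175

August 23, 2063 is a Thursday.
From August 23, 2063 to April 28, 2064 is 250 days inclusive.
250 = 7 × 35 + 5, so there are 35 full weeks plus 5 extra days.
Each full week contributes 5 weekdays (Mon–Fri): 35 × 5 = 175.
The 5 extra days are Thursday, Friday, Saturday, Sunday, Monday — 3 of them qualify.
Total: 175 + 3 = 178.
Holidays: November 3, 2063 (Sat); January 18, 2064 (Fri); February 8, 2064 (Fri); February 24, 2064 (Sun); March 13, 2064 (Thu); March 30, 2064 (Sun); April 5, 2064 (Sat).
3 of the 7 holidays fall on weekdays; the rest are weekends and were already excluded.
Business days: 178 − 3 = 175.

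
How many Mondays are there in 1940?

Jan 1, 1940 is a Monday.
From Jan 1, 1940 to Dec 31, 1940 is 366 days inclusive.
366 = 7 × 52 + 2, so there are 52 full weeks plus 2 extra days.
Each full week contributes one Monday: 52 so far.
The 2 extra days are Mon, Tue — 1 of them qualifies.
Total: 52 + 1 = 53.

53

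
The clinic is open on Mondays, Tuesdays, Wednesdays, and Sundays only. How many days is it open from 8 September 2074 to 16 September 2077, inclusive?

632

8 September 2074 is a Saturday.
The range spans 1105 days (inclusive of both endpoints).
1105 = 7 × 157 + 6, so there are 157 full weeks plus 6 extra days.
Each full week contributes 4 days from the set (Mon, Tue, Wed, Sun): 157 × 4 = 628.
The 6 extra days are Sat, Sun, Mon, Tue, Wed, Thu — 4 of them qualify.
Total: 628 + 4 = 632.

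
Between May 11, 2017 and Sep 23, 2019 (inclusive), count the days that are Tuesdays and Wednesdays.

246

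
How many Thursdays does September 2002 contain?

Sep 1, 2002 is a Sunday.
The range spans 30 days (inclusive of both endpoints).
30 = 7 × 4 + 2, so there are 4 full weeks plus 2 extra days.
Each full week contributes one Thursday: 4 so far.
The 2 extra days are Sun, Mon — none qualify.
Total: 4 + 0 = 4.

4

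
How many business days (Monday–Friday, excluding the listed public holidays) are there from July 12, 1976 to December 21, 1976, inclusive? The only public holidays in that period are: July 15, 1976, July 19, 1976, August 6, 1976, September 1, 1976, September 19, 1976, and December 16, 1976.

112

July 12, 1976 is a Monday.
From July 12, 1976 to December 21, 1976 is 163 days inclusive.
163 = 7 × 23 + 2, so there are 23 full weeks plus 2 extra days.
Each full week contributes 5 weekdays (Mon–Fri): 23 × 5 = 115.
The 2 extra days are Mon, Tue — 2 of them qualify.
Total: 115 + 2 = 117.
Holidays: July 15, 1976 (Thu); July 19, 1976 (Mon); August 6, 1976 (Fri); September 1, 1976 (Wed); September 19, 1976 (Sun); December 16, 1976 (Thu).
5 of the 6 holidays fall on weekdays; the rest are weekends and were already excluded.
Business days: 117 − 5 = 112.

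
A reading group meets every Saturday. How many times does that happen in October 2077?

5

October 1, 2077 is a Friday.
That's 31 days from start to end, counting both.
31 = 7 × 4 + 3, so there are 4 full weeks plus 3 extra days.
Each full week contributes one Saturday: 4 so far.
The 3 extra days are Friday, Saturday, Sunday — 1 of them qualifies.
Total: 4 + 1 = 5.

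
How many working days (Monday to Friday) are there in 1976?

262

1976-01-01 is a Thursday.
The range spans 366 days (inclusive of both endpoints).
366 = 7 × 52 + 2, so there are 52 full weeks plus 2 extra days.
Each full week contributes 5 weekdays (Mon–Fri): 52 × 5 = 260.
The 2 extra days are Thu, Fri — 2 of them qualify.
Total: 260 + 2 = 262.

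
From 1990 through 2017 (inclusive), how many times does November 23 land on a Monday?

Day of week of November 23 in each year:
1990: Fri, 1991: Sat, 1992: Mon ✓, 1993: Tue, 1994: Wed, 1995: Thu, 1996: Sat, 1997: Sun, 1998: Mon ✓, 1999: Tue, 2000: Thu, 2001: Fri, 2002: Sat, 2003: Sun, 2004: Tue, 2005: Wed, 2006: Thu, 2007: Fri, 2008: Sun, 2009: Mon ✓, 2010: Tue, 2011: Wed, 2012: Fri, 2013: Sat, 2014: Sun, 2015: Mon ✓, 2016: Wed, 2017: Thu
Mondays: 1992, 1998, 2009, 2015.

4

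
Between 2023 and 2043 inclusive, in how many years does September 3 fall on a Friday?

3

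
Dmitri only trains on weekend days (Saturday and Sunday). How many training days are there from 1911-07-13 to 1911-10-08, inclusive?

26

1911-07-13 is a Thursday.
The range spans 88 days (inclusive of both endpoints).
88 = 7 × 12 + 4, so there are 12 full weeks plus 4 extra days.
Each full week contributes 2 weekend days (Sat, Sun): 12 × 2 = 24.
The 4 extra days are Thursday, Friday, Saturday, Sunday — 2 of them qualify.
Total: 24 + 2 = 26.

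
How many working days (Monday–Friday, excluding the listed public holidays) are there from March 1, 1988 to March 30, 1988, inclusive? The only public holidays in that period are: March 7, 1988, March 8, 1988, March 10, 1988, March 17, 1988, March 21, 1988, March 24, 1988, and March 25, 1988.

March 1, 1988 is a Tuesday.
That's 30 days from start to end, counting both.
30 = 7 × 4 + 2, so there are 4 full weeks plus 2 extra days.
Each full week contributes 5 weekdays (Mon–Fri): 4 × 5 = 20.
The 2 extra days are Tue, Wed — 2 of them qualify.
Total: 20 + 2 = 22.
Holidays: March 7, 1988 (Mon); March 8, 1988 (Tue); March 10, 1988 (Thu); March 17, 1988 (Thu); March 21, 1988 (Mon); March 24, 1988 (Thu); March 25, 1988 (Fri).
All 7 holidays fall on weekdays, so subtract 7.
Business days: 22 − 7 = 15.

15 working days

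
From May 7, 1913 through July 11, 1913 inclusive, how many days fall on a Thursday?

10 Thursdays

May 7, 1913 is a Wednesday.
From May 7, 1913 to July 11, 1913 is 66 days inclusive.
66 = 7 × 9 + 3, so there are 9 full weeks plus 3 extra days.
Each full week contributes one Thursday: 9 so far.
The 3 extra days are Wed, Thu, Fri — 1 of them qualifies.
Total: 9 + 1 = 10.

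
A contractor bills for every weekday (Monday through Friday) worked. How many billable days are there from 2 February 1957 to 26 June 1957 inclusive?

2 February 1957 is a Saturday.
From 2 February 1957 to 26 June 1957 is 145 days inclusive.
145 = 7 × 20 + 5, so there are 20 full weeks plus 5 extra days.
Each full week contributes 5 weekdays (Mon–Fri): 20 × 5 = 100.
The 5 extra days are Sat, Sun, Mon, Tue, Wed — 3 of them qualify.
Total: 100 + 3 = 103.

103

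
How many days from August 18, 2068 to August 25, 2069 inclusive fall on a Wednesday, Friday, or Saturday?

August 18, 2068 is a Saturday.
From August 18, 2068 to August 25, 2069 is 373 days inclusive.
373 = 7 × 53 + 2, so there are 53 full weeks plus 2 extra days.
Each full week contributes 3 days from the set (Wed, Fri, Sat): 53 × 3 = 159.
The 2 extra days are Saturday, Sunday — 1 of them qualifies.
Total: 159 + 1 = 160.

160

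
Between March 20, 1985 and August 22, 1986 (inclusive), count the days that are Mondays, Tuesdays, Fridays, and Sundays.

297

March 20, 1985 is a Wednesday.
The range spans 521 days (inclusive of both endpoints).
521 = 7 × 74 + 3, so there are 74 full weeks plus 3 extra days.
Each full week contributes 4 days from the set (Mon, Tue, Fri, Sun): 74 × 4 = 296.
The 3 extra days are Wednesday, Thursday, Friday — 1 of them qualifies.
Total: 296 + 1 = 297.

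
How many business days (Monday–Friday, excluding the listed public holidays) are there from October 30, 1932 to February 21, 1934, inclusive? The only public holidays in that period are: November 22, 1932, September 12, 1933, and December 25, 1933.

October 30, 1932 is a Sunday.
The range spans 480 days (inclusive of both endpoints).
480 = 7 × 68 + 4, so there are 68 full weeks plus 4 extra days.
Each full week contributes 5 weekdays (Mon–Fri): 68 × 5 = 340.
The 4 extra days are Sun, Mon, Tue, Wed — 3 of them qualify.
Total: 340 + 3 = 343.
Holidays: November 22, 1932 (Tue); September 12, 1933 (Tue); December 25, 1933 (Mon).
All 3 holidays fall on weekdays, so subtract 3.
Business days: 343 − 3 = 340.

340 business days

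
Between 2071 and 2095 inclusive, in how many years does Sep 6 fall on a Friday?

Day of week of September 6 in each year:
2071: Sun, 2072: Tue, 2073: Wed, 2074: Thu, 2075: Fri ✓, 2076: Sun, 2077: Mon, 2078: Tue, 2079: Wed, 2080: Fri ✓, 2081: Sat, 2082: Sun, 2083: Mon, 2084: Wed, 2085: Thu, 2086: Fri ✓, 2087: Sat, 2088: Mon, 2089: Tue, 2090: Wed, 2091: Thu, 2092: Sat, 2093: Sun, 2094: Mon, 2095: Tue
Fridays: 2075, 2080, 2086.

3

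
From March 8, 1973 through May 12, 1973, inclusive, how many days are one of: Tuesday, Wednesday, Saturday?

28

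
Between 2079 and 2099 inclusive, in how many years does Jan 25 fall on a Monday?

Day of week of January 25 in each year:
2079: Wed, 2080: Thu, 2081: Sat, 2082: Sun, 2083: Mon ✓, 2084: Tue, 2085: Thu, 2086: Fri, 2087: Sat, 2088: Sun, 2089: Tue, 2090: Wed, 2091: Thu, 2092: Fri, 2093: Sun, 2094: Mon ✓, 2095: Tue, 2096: Wed, 2097: Fri, 2098: Sat, 2099: Sun
Mondays: 2083, 2094.

2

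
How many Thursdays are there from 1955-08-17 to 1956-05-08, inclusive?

38 Thursdays

1955-08-17 is a Wednesday.
From 1955-08-17 to 1956-05-08 is 266 days inclusive.
266 = 7 × 38, so the span is exactly 38 full weeks.
Each full week contributes one Thursday: 38 so far.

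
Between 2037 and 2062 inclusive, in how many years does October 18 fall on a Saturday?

3

Day of week of October 18 in each year:
2037: Sun, 2038: Mon, 2039: Tue, 2040: Thu, 2041: Fri, 2042: Sat ✓, 2043: Sun, 2044: Tue, 2045: Wed, 2046: Thu, 2047: Fri, 2048: Sun, 2049: Mon, 2050: Tue, 2051: Wed, 2052: Fri, 2053: Sat ✓, 2054: Sun, 2055: Mon, 2056: Wed, 2057: Thu, 2058: Fri, 2059: Sat ✓, 2060: Mon, 2061: Tue, 2062: Wed
Saturdays: 2042, 2053, 2059.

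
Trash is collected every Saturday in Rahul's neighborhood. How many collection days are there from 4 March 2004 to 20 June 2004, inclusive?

4 March 2004 is a Thursday.
From 4 March 2004 to 20 June 2004 is 109 days inclusive.
109 = 7 × 15 + 4, so there are 15 full weeks plus 4 extra days.
Each full week contributes one Saturday: 15 so far.
The 4 extra days are Thu, Fri, Sat, Sun — 1 of them qualifies.
Total: 15 + 1 = 16.

16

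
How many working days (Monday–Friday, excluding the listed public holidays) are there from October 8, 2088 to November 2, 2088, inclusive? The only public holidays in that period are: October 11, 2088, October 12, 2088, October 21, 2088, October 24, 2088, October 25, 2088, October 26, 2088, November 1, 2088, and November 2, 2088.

11

October 8, 2088 is a Friday.
From October 8, 2088 to November 2, 2088 is 26 days inclusive.
26 = 7 × 3 + 5, so there are 3 full weeks plus 5 extra days.
Each full week contributes 5 weekdays (Mon–Fri): 3 × 5 = 15.
The 5 extra days are Fri, Sat, Sun, Mon, Tue — 3 of them qualify.
Total: 15 + 3 = 18.
Holidays: October 11, 2088 (Mon); October 12, 2088 (Tue); October 21, 2088 (Thu); October 24, 2088 (Sun); October 25, 2088 (Mon); October 26, 2088 (Tue); November 1, 2088 (Mon); November 2, 2088 (Tue).
7 of the 8 holidays fall on weekdays; the rest are weekends and were already excluded.
Business days: 18 − 7 = 11.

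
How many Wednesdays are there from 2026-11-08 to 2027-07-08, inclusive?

35

2026-11-08 is a Sunday.
From 2026-11-08 to 2027-07-08 is 243 days inclusive.
243 = 7 × 34 + 5, so there are 34 full weeks plus 5 extra days.
Each full week contributes one Wednesday: 34 so far.
The 5 extra days are Sunday, Monday, Tuesday, Wednesday, Thursday — 1 of them qualifies.
Total: 34 + 1 = 35.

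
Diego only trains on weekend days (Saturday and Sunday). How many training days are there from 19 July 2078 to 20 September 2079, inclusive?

19 July 2078 is a Tuesday.
That's 429 days from start to end, counting both.
429 = 7 × 61 + 2, so there are 61 full weeks plus 2 extra days.
Each full week contributes 2 weekend days (Sat, Sun): 61 × 2 = 122.
The 2 extra days are Tuesday, Wednesday — none qualify.
Total: 122 + 0 = 122.

122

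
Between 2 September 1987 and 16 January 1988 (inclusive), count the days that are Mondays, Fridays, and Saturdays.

2 September 1987 is a Wednesday.
That's 137 days from start to end, counting both.
137 = 7 × 19 + 4, so there are 19 full weeks plus 4 extra days.
Each full week contributes 3 days from the set (Mon, Fri, Sat): 19 × 3 = 57.
The 4 extra days are Wed, Thu, Fri, Sat — 2 of them qualify.
Total: 57 + 2 = 59.

59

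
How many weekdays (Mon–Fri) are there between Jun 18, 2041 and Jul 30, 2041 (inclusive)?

Jun 18, 2041 is a Tuesday.
The range spans 43 days (inclusive of both endpoints).
43 = 7 × 6 + 1, so there are 6 full weeks plus 1 extra day.
Each full week contributes 5 weekdays (Mon–Fri): 6 × 5 = 30.
The 1 extra day is Tue — 1 of them qualifies.
Total: 30 + 1 = 31.

31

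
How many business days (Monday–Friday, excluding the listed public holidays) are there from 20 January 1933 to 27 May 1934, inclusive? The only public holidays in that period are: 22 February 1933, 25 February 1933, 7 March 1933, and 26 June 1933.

348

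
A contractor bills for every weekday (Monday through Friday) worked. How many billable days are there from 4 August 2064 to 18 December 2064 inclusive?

99

4 August 2064 is a Monday.
The range spans 137 days (inclusive of both endpoints).
137 = 7 × 19 + 4, so there are 19 full weeks plus 4 extra days.
Each full week contributes 5 weekdays (Mon–Fri): 19 × 5 = 95.
The 4 extra days are Mon, Tue, Wed, Thu — 4 of them qualify.
Total: 95 + 4 = 99.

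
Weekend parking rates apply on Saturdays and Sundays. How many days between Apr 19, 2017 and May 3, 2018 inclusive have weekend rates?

108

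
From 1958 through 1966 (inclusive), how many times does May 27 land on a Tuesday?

1

Day of week of May 27 in each year:
1958: Tue ✓, 1959: Wed, 1960: Fri, 1961: Sat, 1962: Sun, 1963: Mon, 1964: Wed, 1965: Thu, 1966: Fri
Tuesdays: 1958.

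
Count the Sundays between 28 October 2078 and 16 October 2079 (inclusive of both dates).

28 October 2078 is a Friday.
The range spans 354 days (inclusive of both endpoints).
354 = 7 × 50 + 4, so there are 50 full weeks plus 4 extra days.
Each full week contributes one Sunday: 50 so far.
The 4 extra days are Fri, Sat, Sun, Mon — 1 of them qualifies.
Total: 50 + 1 = 51.

51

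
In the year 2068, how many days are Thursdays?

Jan 1, 2068 is a Sunday.
From Jan 1, 2068 to Dec 31, 2068 is 366 days inclusive.
366 = 7 × 52 + 2, so there are 52 full weeks plus 2 extra days.
Each full week contributes one Thursday: 52 so far.
The 2 extra days are Sun, Mon — none qualify.
Total: 52 + 0 = 52.

52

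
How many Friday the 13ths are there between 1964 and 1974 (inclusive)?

18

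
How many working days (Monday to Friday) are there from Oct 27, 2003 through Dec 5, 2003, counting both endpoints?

30 weekdays

Oct 27, 2003 is a Monday.
From Oct 27, 2003 to Dec 5, 2003 is 40 days inclusive.
40 = 7 × 5 + 5, so there are 5 full weeks plus 5 extra days.
Each full week contributes 5 weekdays (Mon–Fri): 5 × 5 = 25.
The 5 extra days are Monday, Tuesday, Wednesday, Thursday, Friday — 5 of them qualify.
Total: 25 + 5 = 30.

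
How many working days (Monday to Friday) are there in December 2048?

23 weekdays

2048-12-01 is a Tuesday.
The range spans 31 days (inclusive of both endpoints).
31 = 7 × 4 + 3, so there are 4 full weeks plus 3 extra days.
Each full week contributes 5 weekdays (Mon–Fri): 4 × 5 = 20.
The 3 extra days are Tuesday, Wednesday, Thursday — 3 of them qualify.
Total: 20 + 3 = 23.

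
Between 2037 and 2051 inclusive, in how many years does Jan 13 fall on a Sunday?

Day of week of January 13 in each year:
2037: Tue, 2038: Wed, 2039: Thu, 2040: Fri, 2041: Sun ✓, 2042: Mon, 2043: Tue, 2044: Wed, 2045: Fri, 2046: Sat, 2047: Sun ✓, 2048: Mon, 2049: Wed, 2050: Thu, 2051: Fri
Sundays: 2041, 2047.

2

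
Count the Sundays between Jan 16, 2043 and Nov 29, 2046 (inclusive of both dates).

202 Sundays

Jan 16, 2043 is a Friday.
From Jan 16, 2043 to Nov 29, 2046 is 1414 days inclusive.
1414 = 7 × 202, so the span is exactly 202 full weeks.
Each full week contributes one Sunday: 202 so far.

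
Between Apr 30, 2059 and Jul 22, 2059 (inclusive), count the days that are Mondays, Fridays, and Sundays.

Apr 30, 2059 is a Wednesday.
That's 84 days from start to end, counting both.
84 = 7 × 12, so the span is exactly 12 full weeks.
Each full week contributes 3 days from the set (Mon, Fri, Sun): 12 × 3 = 36.

36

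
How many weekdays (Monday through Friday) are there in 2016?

Jan 1, 2016 is a Friday.
That's 366 days from start to end, counting both.
366 = 7 × 52 + 2, so there are 52 full weeks plus 2 extra days.
Each full week contributes 5 weekdays (Mon–Fri): 52 × 5 = 260.
The 2 extra days are Friday, Saturday — 1 of them qualifies.
Total: 260 + 1 = 261.

261 weekdays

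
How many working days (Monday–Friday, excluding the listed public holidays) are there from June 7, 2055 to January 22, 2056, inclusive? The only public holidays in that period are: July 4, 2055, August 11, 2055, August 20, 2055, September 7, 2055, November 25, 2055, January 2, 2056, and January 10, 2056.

160

June 7, 2055 is a Monday.
The range spans 230 days (inclusive of both endpoints).
230 = 7 × 32 + 6, so there are 32 full weeks plus 6 extra days.
Each full week contributes 5 weekdays (Mon–Fri): 32 × 5 = 160.
The 6 extra days are Mon, Tue, Wed, Thu, Fri, Sat — 5 of them qualify.
Total: 160 + 5 = 165.
Holidays: July 4, 2055 (Sun); August 11, 2055 (Wed); August 20, 2055 (Fri); September 7, 2055 (Tue); November 25, 2055 (Thu); January 2, 2056 (Sun); January 10, 2056 (Mon).
5 of the 7 holidays fall on weekdays; the rest are weekends and were already excluded.
Business days: 165 − 5 = 160.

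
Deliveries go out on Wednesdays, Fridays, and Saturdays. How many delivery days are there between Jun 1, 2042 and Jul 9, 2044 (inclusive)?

Jun 1, 2042 is a Sunday.
That's 770 days from start to end, counting both.
770 = 7 × 110, so the span is exactly 110 full weeks.
Each full week contributes 3 days from the set (Wed, Fri, Sat): 110 × 3 = 330.

330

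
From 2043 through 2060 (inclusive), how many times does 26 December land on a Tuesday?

3

Day of week of December 26 in each year:
2043: Sat, 2044: Mon, 2045: Tue ✓, 2046: Wed, 2047: Thu, 2048: Sat, 2049: Sun, 2050: Mon, 2051: Tue ✓, 2052: Thu, 2053: Fri, 2054: Sat, 2055: Sun, 2056: Tue ✓, 2057: Wed, 2058: Thu, 2059: Fri, 2060: Sun
Tuesdays: 2045, 2051, 2056.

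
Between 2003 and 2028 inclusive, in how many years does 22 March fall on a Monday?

4

Day of week of March 22 in each year:
2003: Sat, 2004: Mon ✓, 2005: Tue, 2006: Wed, 2007: Thu, 2008: Sat, 2009: Sun, 2010: Mon ✓, 2011: Tue, 2012: Thu, 2013: Fri, 2014: Sat, 2015: Sun, 2016: Tue, 2017: Wed, 2018: Thu, 2019: Fri, 2020: Sun, 2021: Mon ✓, 2022: Tue, 2023: Wed, 2024: Fri, 2025: Sat, 2026: Sun, 2027: Mon ✓, 2028: Wed
Mondays: 2004, 2010, 2021, 2027.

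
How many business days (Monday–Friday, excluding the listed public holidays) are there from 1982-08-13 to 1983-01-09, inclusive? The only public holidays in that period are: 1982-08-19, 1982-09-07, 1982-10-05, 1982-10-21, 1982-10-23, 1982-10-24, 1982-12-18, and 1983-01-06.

1982-08-13 is a Friday.
The range spans 150 days (inclusive of both endpoints).
150 = 7 × 21 + 3, so there are 21 full weeks plus 3 extra days.
Each full week contributes 5 weekdays (Mon–Fri): 21 × 5 = 105.
The 3 extra days are Fri, Sat, Sun — 1 of them qualifies.
Total: 105 + 1 = 106.
Holidays: 1982-08-19 (Thu); 1982-09-07 (Tue); 1982-10-05 (Tue); 1982-10-21 (Thu); 1982-10-23 (Sat); 1982-10-24 (Sun); 1982-12-18 (Sat); 1983-01-06 (Thu).
5 of the 8 holidays fall on weekdays; the rest are weekends and were already excluded.
Business days: 106 − 5 = 101.

101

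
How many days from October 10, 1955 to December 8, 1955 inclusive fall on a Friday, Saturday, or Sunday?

24

October 10, 1955 is a Monday.
From October 10, 1955 to December 8, 1955 is 60 days inclusive.
60 = 7 × 8 + 4, so there are 8 full weeks plus 4 extra days.
Each full week contributes 3 days from the set (Fri, Sat, Sun): 8 × 3 = 24.
The 4 extra days are Monday, Tuesday, Wednesday, Thursday — none qualify.
Total: 24 + 0 = 24.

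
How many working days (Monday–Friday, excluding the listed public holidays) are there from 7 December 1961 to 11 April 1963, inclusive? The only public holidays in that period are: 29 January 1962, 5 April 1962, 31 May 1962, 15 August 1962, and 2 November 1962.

346

7 December 1961 is a Thursday.
That's 491 days from start to end, counting both.
491 = 7 × 70 + 1, so there are 70 full weeks plus 1 extra day.
Each full week contributes 5 weekdays (Mon–Fri): 70 × 5 = 350.
The 1 extra day is Thursday — 1 of them qualifies.
Total: 350 + 1 = 351.
Holidays: 29 January 1962 (Mon); 5 April 1962 (Thu); 31 May 1962 (Thu); 15 August 1962 (Wed); 2 November 1962 (Fri).
All 5 holidays fall on weekdays, so subtract 5.
Business days: 351 − 5 = 346.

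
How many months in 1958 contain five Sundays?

A month has five Sundays exactly when Sunday falls within its first (length − 28) days.
Jan: 31 days, starts Wed → 5 of Wed, Thu, Fri
Feb: 28 days, starts Sat → 5 of (none)
Mar: 31 days, starts Sat → 5 of Sat, Sun, Mon ✓
Apr: 30 days, starts Tue → 5 of Tue, Wed
May: 31 days, starts Thu → 5 of Thu, Fri, Sat
Jun: 30 days, starts Sun → 5 of Sun, Mon ✓
Jul: 31 days, starts Tue → 5 of Tue, Wed, Thu
Aug: 31 days, starts Fri → 5 of Fri, Sat, Sun ✓
Sep: 30 days, starts Mon → 5 of Mon, Tue
Oct: 31 days, starts Wed → 5 of Wed, Thu, Fri
Nov: 30 days, starts Sat → 5 of Sat, Sun ✓
Dec: 31 days, starts Mon → 5 of Mon, Tue, Wed
Months with five Sundays: Mar, Jun, Aug, Nov.

4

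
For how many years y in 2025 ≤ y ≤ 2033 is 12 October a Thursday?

1

Day of week of October 12 in each year:
2025: Sun, 2026: Mon, 2027: Tue, 2028: Thu ✓, 2029: Fri, 2030: Sat, 2031: Sun, 2032: Tue, 2033: Wed
Thursdays: 2028.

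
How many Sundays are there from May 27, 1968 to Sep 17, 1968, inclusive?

May 27, 1968 is a Monday.
The range spans 114 days (inclusive of both endpoints).
114 = 7 × 16 + 2, so there are 16 full weeks plus 2 extra days.
Each full week contributes one Sunday: 16 so far.
The 2 extra days are Monday, Tuesday — none qualify.
Total: 16 + 0 = 16.

16 Sundays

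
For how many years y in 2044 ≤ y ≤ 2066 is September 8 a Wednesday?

Day of week of September 8 in each year:
2044: Thu, 2045: Fri, 2046: Sat, 2047: Sun, 2048: Tue, 2049: Wed ✓, 2050: Thu, 2051: Fri, 2052: Sun, 2053: Mon, 2054: Tue, 2055: Wed ✓, 2056: Fri, 2057: Sat, 2058: Sun, 2059: Mon, 2060: Wed ✓, 2061: Thu, 2062: Fri, 2063: Sat, 2064: Mon, 2065: Tue, 2066: Wed ✓
Wednesdays: 2049, 2055, 2060, 2066.

4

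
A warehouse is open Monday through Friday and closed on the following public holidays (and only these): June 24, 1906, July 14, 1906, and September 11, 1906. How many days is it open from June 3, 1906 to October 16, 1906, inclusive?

June 3, 1906 is a Sunday.
That's 136 days from start to end, counting both.
136 = 7 × 19 + 3, so there are 19 full weeks plus 3 extra days.
Each full week contributes 5 weekdays (Mon–Fri): 19 × 5 = 95.
The 3 extra days are Sunday, Monday, Tuesday — 2 of them qualify.
Total: 95 + 2 = 97.
Holidays: June 24, 1906 (Sun); July 14, 1906 (Sat); September 11, 1906 (Tue).
1 of the 3 holidays fall on weekdays; the rest are weekends and were already excluded.
Business days: 97 − 1 = 96.

96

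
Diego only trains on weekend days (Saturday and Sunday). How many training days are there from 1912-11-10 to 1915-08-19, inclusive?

1912-11-10 is a Sunday.
From 1912-11-10 to 1915-08-19 is 1013 days inclusive.
1013 = 7 × 144 + 5, so there are 144 full weeks plus 5 extra days.
Each full week contributes 2 weekend days (Sat, Sun): 144 × 2 = 288.
The 5 extra days are Sunday, Monday, Tuesday, Wednesday, Thursday — 1 of them qualifies.
Total: 288 + 1 = 289.

289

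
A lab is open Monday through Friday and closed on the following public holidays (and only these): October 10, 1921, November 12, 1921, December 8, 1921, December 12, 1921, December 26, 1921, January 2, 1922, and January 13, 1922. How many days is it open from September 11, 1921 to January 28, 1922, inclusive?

September 11, 1921 is a Sunday.
From September 11, 1921 to January 28, 1922 is 140 days inclusive.
140 = 7 × 20, so the span is exactly 20 full weeks.
Each full week contributes 5 weekdays (Mon–Fri): 20 × 5 = 100.
Holidays: October 10, 1921 (Mon); November 12, 1921 (Sat); December 8, 1921 (Thu); December 12, 1921 (Mon); December 26, 1921 (Mon); January 2, 1922 (Mon); January 13, 1922 (Fri).
6 of the 7 holidays fall on weekdays; the rest are weekends and were already excluded.
Business days: 100 − 6 = 94.

94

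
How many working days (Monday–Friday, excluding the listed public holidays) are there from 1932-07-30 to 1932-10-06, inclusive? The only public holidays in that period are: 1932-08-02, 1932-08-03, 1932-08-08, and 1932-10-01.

46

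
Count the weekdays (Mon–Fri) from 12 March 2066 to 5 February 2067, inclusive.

12 March 2066 is a Friday.
That's 331 days from start to end, counting both.
331 = 7 × 47 + 2, so there are 47 full weeks plus 2 extra days.
Each full week contributes 5 weekdays (Mon–Fri): 47 × 5 = 235.
The 2 extra days are Fri, Sat — 1 of them qualifies.
Total: 235 + 1 = 236.

236 weekdays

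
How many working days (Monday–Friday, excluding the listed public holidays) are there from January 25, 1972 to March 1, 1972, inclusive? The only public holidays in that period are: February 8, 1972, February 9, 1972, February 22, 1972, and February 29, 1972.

23

January 25, 1972 is a Tuesday.
From January 25, 1972 to March 1, 1972 is 37 days inclusive.
37 = 7 × 5 + 2, so there are 5 full weeks plus 2 extra days.
Each full week contributes 5 weekdays (Mon–Fri): 5 × 5 = 25.
The 2 extra days are Tuesday, Wednesday — 2 of them qualify.
Total: 25 + 2 = 27.
Holidays: February 8, 1972 (Tue); February 9, 1972 (Wed); February 22, 1972 (Tue); February 29, 1972 (Tue).
All 4 holidays fall on weekdays, so subtract 4.
Business days: 27 − 4 = 23.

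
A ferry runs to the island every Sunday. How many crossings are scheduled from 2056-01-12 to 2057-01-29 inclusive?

2056-01-12 is a Wednesday.
From 2056-01-12 to 2057-01-29 is 384 days inclusive.
384 = 7 × 54 + 6, so there are 54 full weeks plus 6 extra days.
Each full week contributes one Sunday: 54 so far.
The 6 extra days are Wed, Thu, Fri, Sat, Sun, Mon — 1 of them qualifies.
Total: 54 + 1 = 55.

55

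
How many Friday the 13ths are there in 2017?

2

The 13th falls on a Friday when the month's 13th has weekday Fri.
Jan 13 is Fri ✓; Feb 13 is Mon; Mar 13 is Mon; Apr 13 is Thu; May 13 is Sat; Jun 13 is Tue; Jul 13 is Thu; Aug 13 is Sun; Sep 13 is Wed; Oct 13 is Fri ✓; Nov 13 is Mon; Dec 13 is Wed.
Friday the 13ths: Jan, Oct.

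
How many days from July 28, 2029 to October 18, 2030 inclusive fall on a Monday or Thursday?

128

July 28, 2029 is a Saturday.
The range spans 448 days (inclusive of both endpoints).
448 = 7 × 64, so the span is exactly 64 full weeks.
Each full week contributes 2 days from the set (Mon, Thu): 64 × 2 = 128.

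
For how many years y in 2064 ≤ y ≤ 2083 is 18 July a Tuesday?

2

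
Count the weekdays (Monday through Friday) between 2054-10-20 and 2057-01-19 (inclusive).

589 weekdays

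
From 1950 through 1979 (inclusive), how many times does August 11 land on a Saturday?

5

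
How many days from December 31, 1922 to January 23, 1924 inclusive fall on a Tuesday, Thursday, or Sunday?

December 31, 1922 is a Sunday.
From December 31, 1922 to January 23, 1924 is 389 days inclusive.
389 = 7 × 55 + 4, so there are 55 full weeks plus 4 extra days.
Each full week contributes 3 days from the set (Tue, Thu, Sun): 55 × 3 = 165.
The 4 extra days are Sun, Mon, Tue, Wed — 2 of them qualify.
Total: 165 + 2 = 167.

167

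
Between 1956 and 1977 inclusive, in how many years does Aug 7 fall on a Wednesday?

Day of week of August 7 in each year:
1956: Tue, 1957: Wed ✓, 1958: Thu, 1959: Fri, 1960: Sun, 1961: Mon, 1962: Tue, 1963: Wed ✓, 1964: Fri, 1965: Sat, 1966: Sun, 1967: Mon, 1968: Wed ✓, 1969: Thu, 1970: Fri, 1971: Sat, 1972: Mon, 1973: Tue, 1974: Wed ✓, 1975: Thu, 1976: Sat, 1977: Sun
Wednesdays: 1957, 1963, 1968, 1974.

4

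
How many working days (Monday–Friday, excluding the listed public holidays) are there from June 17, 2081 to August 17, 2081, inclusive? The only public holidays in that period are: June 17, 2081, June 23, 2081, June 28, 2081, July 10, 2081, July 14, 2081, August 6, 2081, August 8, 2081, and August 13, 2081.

June 17, 2081 is a Tuesday.
That's 62 days from start to end, counting both.
62 = 7 × 8 + 6, so there are 8 full weeks plus 6 extra days.
Each full week contributes 5 weekdays (Mon–Fri): 8 × 5 = 40.
The 6 extra days are Tue, Wed, Thu, Fri, Sat, Sun — 4 of them qualify.
Total: 40 + 4 = 44.
Holidays: June 17, 2081 (Tue); June 23, 2081 (Mon); June 28, 2081 (Sat); July 10, 2081 (Thu); July 14, 2081 (Mon); August 6, 2081 (Wed); August 8, 2081 (Fri); August 13, 2081 (Wed).
7 of the 8 holidays fall on weekdays; the rest are weekends and were already excluded.
Business days: 44 − 7 = 37.

37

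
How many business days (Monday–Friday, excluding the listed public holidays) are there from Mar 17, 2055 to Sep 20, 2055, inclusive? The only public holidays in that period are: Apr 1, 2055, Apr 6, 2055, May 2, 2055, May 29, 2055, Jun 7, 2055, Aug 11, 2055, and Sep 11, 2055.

Mar 17, 2055 is a Wednesday.
The range spans 188 days (inclusive of both endpoints).
188 = 7 × 26 + 6, so there are 26 full weeks plus 6 extra days.
Each full week contributes 5 weekdays (Mon–Fri): 26 × 5 = 130.
The 6 extra days are Wed, Thu, Fri, Sat, Sun, Mon — 4 of them qualify.
Total: 130 + 4 = 134.
Holidays: Apr 1, 2055 (Thu); Apr 6, 2055 (Tue); May 2, 2055 (Sun); May 29, 2055 (Sat); Jun 7, 2055 (Mon); Aug 11, 2055 (Wed); Sep 11, 2055 (Sat).
4 of the 7 holidays fall on weekdays; the rest are weekends and were already excluded.
Business days: 134 − 4 = 130.

130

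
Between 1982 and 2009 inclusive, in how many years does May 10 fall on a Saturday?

4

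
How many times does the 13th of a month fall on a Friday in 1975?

The 13th falls on a Friday when the month's 13th has weekday Fri.
Jan 13 is Mon; Feb 13 is Thu; Mar 13 is Thu; Apr 13 is Sun; May 13 is Tue; Jun 13 is Fri ✓; Jul 13 is Sun; Aug 13 is Wed; Sep 13 is Sat; Oct 13 is Mon; Nov 13 is Thu; Dec 13 is Sat.
Friday the 13ths: Jun.

1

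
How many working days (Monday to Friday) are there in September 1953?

1 September 1953 is a Tuesday.
The range spans 30 days (inclusive of both endpoints).
30 = 7 × 4 + 2, so there are 4 full weeks plus 2 extra days.
Each full week contributes 5 weekdays (Mon–Fri): 4 × 5 = 20.
The 2 extra days are Tuesday, Wednesday — 2 of them qualify.
Total: 20 + 2 = 22.

22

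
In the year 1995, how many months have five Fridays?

4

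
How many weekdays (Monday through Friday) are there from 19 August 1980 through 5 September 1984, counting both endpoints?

1057

19 August 1980 is a Tuesday.
The range spans 1479 days (inclusive of both endpoints).
1479 = 7 × 211 + 2, so there are 211 full weeks plus 2 extra days.
Each full week contributes 5 weekdays (Mon–Fri): 211 × 5 = 1055.
The 2 extra days are Tue, Wed — 2 of them qualify.
Total: 1055 + 2 = 1057.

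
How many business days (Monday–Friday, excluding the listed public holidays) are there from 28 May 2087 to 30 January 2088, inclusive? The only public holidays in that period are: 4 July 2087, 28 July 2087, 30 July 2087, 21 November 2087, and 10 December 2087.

173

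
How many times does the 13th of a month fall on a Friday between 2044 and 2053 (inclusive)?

Friday-the-13ths by year:
2044: May
2045: Jan, Oct
2046: Apr, Jul
2047: Sep, Dec
2048: Mar, Nov
2049: Aug
2050: May
2051: Jan, Oct
2052: Sep, Dec
2053: Jun

16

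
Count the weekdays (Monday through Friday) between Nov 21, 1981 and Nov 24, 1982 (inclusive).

Nov 21, 1981 is a Saturday.
That's 369 days from start to end, counting both.
369 = 7 × 52 + 5, so there are 52 full weeks plus 5 extra days.
Each full week contributes 5 weekdays (Mon–Fri): 52 × 5 = 260.
The 5 extra days are Saturday, Sunday, Monday, Tuesday, Wednesday — 3 of them qualify.
Total: 260 + 3 = 263.

263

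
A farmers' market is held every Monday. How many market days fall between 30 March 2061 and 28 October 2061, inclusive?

30 March 2061 is a Wednesday.
The range spans 213 days (inclusive of both endpoints).
213 = 7 × 30 + 3, so there are 30 full weeks plus 3 extra days.
Each full week contributes one Monday: 30 so far.
The 3 extra days are Wednesday, Thursday, Friday — none qualify.
Total: 30 + 0 = 30.

30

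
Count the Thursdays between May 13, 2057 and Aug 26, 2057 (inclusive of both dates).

15 Thursdays

May 13, 2057 is a Sunday.
That's 106 days from start to end, counting both.
106 = 7 × 15 + 1, so there are 15 full weeks plus 1 extra day.
Each full week contributes one Thursday: 15 so far.
The 1 extra day is Sunday — none qualify.
Total: 15 + 0 = 15.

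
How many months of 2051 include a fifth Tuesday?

A month has five Tuesdays exactly when Tuesday falls within its first (length − 28) days.
Jan: 31 days, starts Sun → 5 of Sun, Mon, Tue ✓
Feb: 28 days, starts Wed → 5 of (none)
Mar: 31 days, starts Wed → 5 of Wed, Thu, Fri
Apr: 30 days, starts Sat → 5 of Sat, Sun
May: 31 days, starts Mon → 5 of Mon, Tue, Wed ✓
Jun: 30 days, starts Thu → 5 of Thu, Fri
Jul: 31 days, starts Sat → 5 of Sat, Sun, Mon
Aug: 31 days, starts Tue → 5 of Tue, Wed, Thu ✓
Sep: 30 days, starts Fri → 5 of Fri, Sat
Oct: 31 days, starts Sun → 5 of Sun, Mon, Tue ✓
Nov: 30 days, starts Wed → 5 of Wed, Thu
Dec: 31 days, starts Fri → 5 of Fri, Sat, Sun
Months with five Tuesdays: Jan, May, Aug, Oct.

4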